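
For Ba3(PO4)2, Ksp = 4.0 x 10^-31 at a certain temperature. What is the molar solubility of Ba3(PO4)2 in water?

s ≈ 3.3e-7 M

Ba3(PO4)2(s) ⇌ 3 Ba^2+(aq) + 2 PO4^3-(aq)
Ksp = [Ba^2+]^3[PO4^3-]^2
With molar solubility s: [Ba^2+] = 3s, [PO4^3-] = 2s.
So Ksp = (3s)^3 × (2s)^2 = 108s^5
s^5 = 4.0 x 10^-31 / 108, so s = 3.3 × 10^-7 M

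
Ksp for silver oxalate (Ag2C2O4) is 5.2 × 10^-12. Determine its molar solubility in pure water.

Ag2C2O4(s) <=> 2 Ag^+ + C2O4^2-
Ksp = [Ag^+]^2[C2O4^2-]
If s mol/L of Ag2C2O4 dissolves, [Ag^+] = 2s and [C2O4^2-] = s.
So Ksp = (2s)^2 × s = 4s^3
s = (5.2 × 10^-12 / 4)^(1/3) = 1.1 × 10^-4 M

1.1e-4 M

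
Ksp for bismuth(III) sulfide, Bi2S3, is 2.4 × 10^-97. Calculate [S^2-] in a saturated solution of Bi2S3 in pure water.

Bi2S3(s) ⇌ 2 Bi^3+ + 3 S^2-
Ksp = [Bi^3+]^2[S^2-]^3
If s mol/L of Bi2S3 dissolves, [Bi^3+] = 2s and [S^2-] = 3s.
Ksp = (2s)^2(3s)^3 = 108s^5
s = (2.4 × 10^-97 / 108)^(1/5) = 1.86 x 10^-20 M
[S^2-] = 3s = 5.6 × 10^-20 M

5.6e-20 M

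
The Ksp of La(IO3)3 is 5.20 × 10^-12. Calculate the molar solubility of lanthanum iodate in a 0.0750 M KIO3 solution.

1.23 × 10^-8 M

La(IO3)3(s) <=> La^3+ + 3 IO3^-
Ksp = [La^3+][IO3^-]^3
Let s = moles of La(IO3)3 that dissolve per litre. [La^3+] = s, [IO3^-] = 0.0750 + 3s ≈ 0.0750 (Ksp is small, so little additional dissolves).
Ksp ≈ s × (0.0750)^3
s = 1.23 × 10^-8 M
Check: 3s = 3.7 × 10^-8 ≪ 0.0750, so the approximation is valid.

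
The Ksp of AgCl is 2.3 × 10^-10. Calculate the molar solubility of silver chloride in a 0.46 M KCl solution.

AgCl(s) <=> Ag^+(aq) + Cl^-(aq)
Ksp = [Ag^+][Cl^-]
Let s = moles of AgCl that dissolve per litre. [Ag^+] = s, [Cl^-] = 0.46 + s ≈ 0.46 (common-ion effect: Cl^- is already 0.46 M).
Ksp ≈ s × 0.46
s = 5.0 × 10^-10 M
Check: s = 5.0 x 10^-10 ≪ 0.46, so the approximation is valid.

5.0e-10 M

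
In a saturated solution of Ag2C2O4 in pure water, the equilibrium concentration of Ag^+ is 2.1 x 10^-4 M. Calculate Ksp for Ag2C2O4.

Ag2C2O4(s) ⇌ 2 Ag^+ + C2O4^2-
Stoichiometry gives [C2O4^2-] = (1/2)[Ag^+] = 1.05 × 10^-4 M.
Ksp = [Ag^+]^2[C2O4^2-]
Ksp = (2.1 × 10^-4)^2 × 1.05 × 10^-4 = 4.6 × 10^-12

Ksp ≈ 4.6 x 10^-12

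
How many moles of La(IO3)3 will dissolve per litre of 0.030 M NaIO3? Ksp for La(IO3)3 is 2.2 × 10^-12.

s = 8.1e-8 M

La(IO3)3(s) ⇌ La^3+(aq) + 3 IO3^-(aq)
Ksp = [La^3+][IO3^-]^3
Let s = moles of La(IO3)3 that dissolve per litre. [La^3+] = s, [IO3^-] = 0.030 + 3s ≈ 0.030 (common-ion effect: IO3^- is already 0.030 M).
Ksp ≈ s × (0.030)^3
s = 8.1 × 10^-8 M
Check: 3s = 2.4 x 10^-7 ≪ 0.030, so the approximation is valid.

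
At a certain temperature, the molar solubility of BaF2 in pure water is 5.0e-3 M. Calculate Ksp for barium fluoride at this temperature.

BaF2(s) <=> Ba^2+(aq) + 2 F^-(aq)
If s mol/L of BaF2 dissolves, [Ba^2+] = s and [F^-] = 2s.
Ksp = [Ba^2+][F^-]^2
Substituting: Ksp = s(2s)^2 = 4s^3
With s = 5.0 × 10^-3: Ksp = 5.0 x 10^-7

Ksp = 5.0 x 10^-7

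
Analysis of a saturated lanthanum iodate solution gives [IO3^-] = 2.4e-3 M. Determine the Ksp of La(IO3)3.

Ksp ≈ 1.1e-11

La(IO3)3(s) ⇌ La^3+(aq) + 3 IO3^-(aq)
Stoichiometry gives [La^3+] = (1/3)[IO3^-] = 8.00 × 10^-4 M.
Ksp = [La^3+][IO3^-]^3
Ksp = 8.00 x 10^-4 × (2.4 x 10^-3)^3 = 1.1 × 10^-11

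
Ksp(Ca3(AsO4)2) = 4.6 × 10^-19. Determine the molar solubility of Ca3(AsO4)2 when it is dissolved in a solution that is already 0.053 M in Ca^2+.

s ≈ 2.8e-8 M

Ca3(AsO4)2(s) <=> 3 Ca^2+ + 2 AsO4^3-
Ksp = [Ca^2+]^3[AsO4^3-]^2
If s mol/L dissolves here, [Ca^2+] = 0.053 + 3s ≈ 0.053, [AsO4^3-] = 2s (Ksp is small, so little additional dissolves).
Ksp ≈ (0.053)^3 × (2s)^2
s = 2.8 x 10^-8 M
Check: 3s = 8.3 × 10^-8 ≪ 0.053, so the approximation is valid.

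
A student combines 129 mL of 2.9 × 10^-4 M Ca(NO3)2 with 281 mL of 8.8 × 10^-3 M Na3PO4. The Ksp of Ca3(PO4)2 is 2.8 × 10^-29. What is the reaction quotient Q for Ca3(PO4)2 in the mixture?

Total volume = 129 + 281 = 410 mL.
[Ca^2+] = 2.9 × 10^-4 × (129/410) = 9.12 × 10^-5 M
[PO4^3-] = 8.8 × 10^-3 × (281/410) = 6.03 × 10^-3 M
Ca3(PO4)2(s) ⇌ 3 Ca^2+(aq) + 2 PO4^3-(aq), so Q = [Ca^2+]^3[PO4^3-]^2
Q = (9.12 x 10^-5)^3(6.03 x 10^-3)^2 = 2.8 x 10^-17
Q > Ksp, so Ca3(PO4)2 will precipitate.

2.8 × 10^-17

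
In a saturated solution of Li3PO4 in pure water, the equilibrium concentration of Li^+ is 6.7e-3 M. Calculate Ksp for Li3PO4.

Ksp = 6.7 × 10^-10

Li3PO4(s) <=> 3 Li^+(aq) + PO4^3-(aq)
Stoichiometry gives [PO4^3-] = (1/3)[Li^+] = 2.23 × 10^-3 M.
Ksp = [Li^+]^3[PO4^3-]
Ksp = (6.7 × 10^-3)^3 × 2.23 x 10^-3 = 6.7 × 10^-10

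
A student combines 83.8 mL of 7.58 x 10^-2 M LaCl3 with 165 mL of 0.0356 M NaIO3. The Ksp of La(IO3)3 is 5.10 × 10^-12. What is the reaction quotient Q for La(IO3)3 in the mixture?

Total volume = 83.8 + 165 = 248.8 mL.
[La^3+] = 7.58 × 10^-2 × (83.8/248.8) = 2.553 x 10^-2 M
[IO3^-] = 3.56 x 10^-2 × (165/248.8) = 2.361 × 10^-2 M
La(IO3)3(s) <=> La^3+ + 3 IO3^-, so Q = [La^3+][IO3^-]^3
Q = (2.553 x 10^-2)(2.361 × 10^-2)^3 = 3.36 × 10^-7
Q > Ksp, so La(IO3)3 will precipitate.

Q ≈ 3.36 × 10^-7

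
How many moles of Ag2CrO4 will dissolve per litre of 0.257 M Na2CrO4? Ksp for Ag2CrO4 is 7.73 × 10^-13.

s = 8.67 x 10^-7 M

Ag2CrO4(s) ⇌ 2 Ag^+(aq) + CrO4^2-(aq)
Ksp = [Ag^+]^2[CrO4^2-]
Let s be the molar solubility in this solution. [Ag^+] = 2s, [CrO4^2-] = 0.257 + s ≈ 0.257 (Ksp is small, so little additional dissolves).
Ksp ≈ (2s)^2 × 0.257
s = 8.67 × 10^-7 M
Check: s = 8.7 x 10^-7 ≪ 0.257, so the approximation is valid.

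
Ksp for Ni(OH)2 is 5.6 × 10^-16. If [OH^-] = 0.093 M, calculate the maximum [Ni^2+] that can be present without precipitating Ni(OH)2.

Ni(OH)2(s) <=> Ni^2+ + 2 OH^-
Ksp = [Ni^2+][OH^-]^2
Precipitation begins when Q = Ksp. With [OH^-] = 0.093 M:
5.6 × 10^-16 = (0.093)^2 × [Ni^2+]
[Ni^2+] = (5.6 × 10^-16 / 8.65 x 10^-3) = 6.5 × 10^-14 M

[Ni^2+] ≈ 6.5 × 10^-14 M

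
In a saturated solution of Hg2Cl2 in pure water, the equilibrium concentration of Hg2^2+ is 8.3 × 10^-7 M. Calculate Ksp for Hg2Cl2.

Hg2Cl2(s) <=> Hg2^2+(aq) + 2 Cl^-(aq)
Stoichiometry gives [Cl^-] = (2/1)[Hg2^2+] = 1.66 x 10^-6 M.
Ksp = [Hg2^2+][Cl^-]^2
Ksp = 8.3 × 10^-7 × (1.66 x 10^-6)^2 = 2.3 × 10^-18

Ksp ≈ 2.3 × 10^-18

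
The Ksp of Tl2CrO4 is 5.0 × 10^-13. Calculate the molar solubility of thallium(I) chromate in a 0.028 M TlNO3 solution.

6.4e-10 M

Tl2CrO4(s) ⇌ 2 Tl^+ + CrO4^2-
Ksp = [Tl^+]^2[CrO4^2-]
If s mol/L dissolves here, [Tl^+] = 0.028 + 2s ≈ 0.028, [CrO4^2-] = s (Ksp is small, so little additional dissolves).
Ksp ≈ (0.028)^2 × s
s = 6.4 × 10^-10 M
Check: 2s = 1.3 x 10^-9 ≪ 0.028, so the approximation is valid.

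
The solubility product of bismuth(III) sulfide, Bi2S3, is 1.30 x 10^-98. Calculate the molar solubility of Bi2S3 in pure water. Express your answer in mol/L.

Bi2S3(s) ⇌ 2 Bi^3+(aq) + 3 S^2-(aq)
Ksp = [Bi^3+]^2[S^2-]^3
If s mol/L of Bi2S3 dissolves, [Bi^3+] = 2s and [S^2-] = 3s.
So Ksp = (2s)^2 × (3s)^3 = 108s^5
Solving, s = (1.30 x 10^-98/108)^(1/5) = 1.04 × 10^-20 M

1.04 × 10^-20 M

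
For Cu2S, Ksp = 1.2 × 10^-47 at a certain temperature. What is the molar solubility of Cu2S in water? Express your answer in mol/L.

Cu2S(s) ⇌ 2 Cu^+(aq) + S^2-(aq)
Ksp = [Cu^+]^2[S^2-]
Let s = molar solubility. Then [Cu^+] = 2s and [S^2-] = s.
Substituting: Ksp = (2s)^2s = 4s^3
s = (1.2 × 10^-47 / 4)^(1/3) = 1.4 × 10^-16 M

s = 1.4 × 10^-16 M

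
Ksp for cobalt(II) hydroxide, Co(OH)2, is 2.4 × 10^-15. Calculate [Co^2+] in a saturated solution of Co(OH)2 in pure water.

[Co^2+] = 8.4 × 10^-6 M

Co(OH)2(s) <=> Co^2+(aq) + 2 OH^-(aq)
Ksp = [Co^2+][OH^-]^2
For each mole of Co(OH)2 that dissolves: [Co^2+] = s, [OH^-] = 2s.
So Ksp = s × (2s)^2 = 4s^3
Solving, s = (2.4 × 10^-15/4)^(1/3) = 8.43 x 10^-6 M
[Co^2+] = s = 8.4 × 10^-6 M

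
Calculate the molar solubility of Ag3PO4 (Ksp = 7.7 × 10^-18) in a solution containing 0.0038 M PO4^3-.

s ≈ 4.2 × 10^-6 M

Ag3PO4(s) ⇌ 3 Ag^+ + PO4^3-
Ksp = [Ag^+]^3[PO4^3-]
Let s = moles of Ag3PO4 that dissolve per litre. [Ag^+] = 3s, [PO4^3-] = 0.0038 + s ≈ 0.0038 (since the PO4^3- already present dominates).
Ksp ≈ (3s)^3 × 0.0038
s = 4.2 × 10^-6 M
Check: s = 4.2 x 10^-6 ≪ 0.0038, so the approximation is valid.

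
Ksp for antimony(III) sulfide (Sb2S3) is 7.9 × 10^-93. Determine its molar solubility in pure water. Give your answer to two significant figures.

Sb2S3(s) ⇌ 2 Sb^3+ + 3 S^2-
Ksp = [Sb^3+]^2[S^2-]^3
If s mol/L of Sb2S3 dissolves, [Sb^3+] = 2s and [S^2-] = 3s.
So Ksp = (2s)^2 × (3s)^3 = 108s^5
s = (7.9 × 10^-93 / 108)^(1/5) = 1.5 x 10^-19 M

1.5 x 10^-19 M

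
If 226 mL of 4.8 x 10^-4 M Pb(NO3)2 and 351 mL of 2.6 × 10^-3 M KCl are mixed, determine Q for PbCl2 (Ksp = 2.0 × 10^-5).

Total volume = 226 + 351 = 577 mL.
[Pb^2+] = 4.8 × 10^-4 × (226/577) = 1.88 × 10^-4 M
[Cl^-] = 2.6 × 10^-3 × (351/577) = 1.58 x 10^-3 M
PbCl2(s) <=> Pb^2+(aq) + 2 Cl^-(aq), so Q = [Pb^2+][Cl^-]^2
Q = (1.88 x 10^-4)(1.58 × 10^-3)^2 = 4.7 × 10^-10
Q < Ksp, so no precipitate of PbCl2 forms.

Q = 4.7e-10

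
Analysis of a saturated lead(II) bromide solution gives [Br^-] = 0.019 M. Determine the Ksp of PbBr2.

Ksp = 3.4 × 10^-6

PbBr2(s) ⇌ Pb^2+ + 2 Br^-
Stoichiometry gives [Pb^2+] = (1/2)[Br^-] = 9.50 × 10^-3 M.
Ksp = [Pb^2+][Br^-]^2
Ksp = 9.50 x 10^-3 × (1.9 x 10^-2)^2 = 3.4 x 10^-6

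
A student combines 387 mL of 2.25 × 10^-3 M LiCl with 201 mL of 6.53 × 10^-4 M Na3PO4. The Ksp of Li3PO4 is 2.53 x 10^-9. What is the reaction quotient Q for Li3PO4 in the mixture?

Q ≈ 7.25e-13

Total volume = 387 + 201 = 588 mL.
[Li^+] = 2.25 × 10^-3 × (387/588) = 1.481 × 10^-3 M
[PO4^3-] = 6.53 × 10^-4 × (201/588) = 2.232 x 10^-4 M
Li3PO4(s) ⇌ 3 Li^+ + PO4^3-, so Q = [Li^+]^3[PO4^3-]
Q = (1.481 × 10^-3)^3(2.232 × 10^-4) = 7.25 x 10^-13
Q < Ksp, so no precipitate of Li3PO4 forms.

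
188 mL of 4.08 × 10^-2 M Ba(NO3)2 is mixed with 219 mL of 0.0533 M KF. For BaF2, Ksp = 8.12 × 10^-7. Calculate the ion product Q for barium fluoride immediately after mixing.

Total volume = 188 + 219 = 407 mL.
[Ba^2+] = 4.08 x 10^-2 × (188/407) = 1.885 × 10^-2 M
[F^-] = 5.33 x 10^-2 × (219/407) = 2.868 × 10^-2 M
BaF2(s) ⇌ Ba^2+(aq) + 2 F^-(aq), so Q = [Ba^2+][F^-]^2
Q = (1.885 x 10^-2)(2.868 x 10^-2)^2 = 1.55 × 10^-5
Q > Ksp, so BaF2 will precipitate.

1.55 × 10^-5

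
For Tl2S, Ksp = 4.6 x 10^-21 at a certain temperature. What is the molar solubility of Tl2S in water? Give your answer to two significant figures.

Tl2S(s) ⇌ 2 Tl^+ + S^2-
Ksp = [Tl^+]^2[S^2-]
For each mole of Tl2S that dissolves: [Tl^+] = 2s, [S^2-] = s.
Substituting: Ksp = (2s)^2s = 4s^3
s^3 = 4.6 x 10^-21 / 4, so s = 1.0 × 10^-7 M

1.0 x 10^-7 M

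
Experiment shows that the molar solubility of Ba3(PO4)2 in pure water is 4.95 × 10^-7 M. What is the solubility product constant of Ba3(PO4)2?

Ba3(PO4)2(s) ⇌ 3 Ba^2+ + 2 PO4^3-
For each mole of Ba3(PO4)2 that dissolves: [Ba^2+] = 3s, [PO4^3-] = 2s.
Ksp = [Ba^2+]^3[PO4^3-]^2
Substituting: Ksp = (3s)^3(2s)^2 = 108s^5
Ksp = 108 × (4.95 × 10^-7)^5 = 3.21 x 10^-30

Ksp = 3.21 × 10^-30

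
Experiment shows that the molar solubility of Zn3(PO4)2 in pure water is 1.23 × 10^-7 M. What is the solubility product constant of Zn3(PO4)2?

Zn3(PO4)2(s) <=> 3 Zn^2+(aq) + 2 PO4^3-(aq)
If s mol/L of Zn3(PO4)2 dissolves, [Zn^2+] = 3s and [PO4^3-] = 2s.
Ksp = [Zn^2+]^3[PO4^3-]^2
Substituting: Ksp = (3s)^3(2s)^2 = 108s^5
With s = 1.23 x 10^-7: Ksp = 3.04 × 10^-33

Ksp = 3.04 × 10^-33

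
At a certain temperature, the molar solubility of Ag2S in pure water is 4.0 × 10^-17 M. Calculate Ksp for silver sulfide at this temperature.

Ag2S(s) ⇌ 2 Ag^+ + S^2-
With molar solubility s: [Ag^+] = 2s, [S^2-] = s.
Ksp = [Ag^+]^2[S^2-]
Ksp = (2s)^2s = 4s^3
With s = 4.0 x 10^-17: Ksp = 2.6 × 10^-49

Ksp ≈ 2.6e-49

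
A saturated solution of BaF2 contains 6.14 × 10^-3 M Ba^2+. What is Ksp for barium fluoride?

BaF2(s) ⇌ Ba^2+ + 2 F^-
Stoichiometry gives [F^-] = (2/1)[Ba^2+] = 1.228 x 10^-2 M.
Ksp = [Ba^2+][F^-]^2
Ksp = 6.14 × 10^-3 × (1.228 × 10^-2)^2 = 9.26 × 10^-7

Ksp ≈ 9.26 × 10^-7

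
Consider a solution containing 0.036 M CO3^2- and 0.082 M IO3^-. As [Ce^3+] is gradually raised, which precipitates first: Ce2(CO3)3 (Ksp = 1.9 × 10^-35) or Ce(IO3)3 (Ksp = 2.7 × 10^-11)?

Ce2(CO3)3

Precipitation of each salt starts when its ion product equals its Ksp.
For Ce2(CO3)3: 1.9 × 10^-35 = (0.036)^3 × [Ce^3+]^2  ⇒  [Ce^3+] = 6.4 x 10^-16 M.
For Ce(IO3)3: 2.7 × 10^-11 = (0.082)^3 × [Ce^3+]  ⇒  [Ce^3+] = 4.9 × 10^-8 M.
The salt with the lower threshold [Ce^3+] precipitates first: Ce2(CO3)3.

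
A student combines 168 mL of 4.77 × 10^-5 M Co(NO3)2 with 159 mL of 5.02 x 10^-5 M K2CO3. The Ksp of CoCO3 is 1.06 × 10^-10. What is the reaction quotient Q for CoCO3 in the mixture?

Total volume = 168 + 159 = 327 mL.
[Co^2+] = 4.77 × 10^-5 × (168/327) = 2.451 × 10^-5 M
[CO3^2-] = 5.02 × 10^-5 × (159/327) = 2.441 x 10^-5 M
CoCO3(s) ⇌ Co^2+ + CO3^2-, so Q = [Co^2+][CO3^2-]
Q = (2.451 x 10^-5)(2.441 × 10^-5) = 5.98 × 10^-10
Q > Ksp, so CoCO3 will precipitate.

Q = 5.98e-10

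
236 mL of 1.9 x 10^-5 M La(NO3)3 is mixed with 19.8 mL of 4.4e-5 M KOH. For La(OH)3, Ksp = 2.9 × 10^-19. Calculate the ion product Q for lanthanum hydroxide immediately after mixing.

Total volume = 236 + 19.8 = 255.8 mL.
[La^3+] = 1.9 x 10^-5 × (236/255.8) = 1.75 x 10^-5 M
[OH^-] = 4.4 × 10^-5 × (19.8/255.8) = 3.41 × 10^-6 M
La(OH)3(s) <=> La^3+(aq) + 3 OH^-(aq), so Q = [La^3+][OH^-]^3
Q = (1.75 × 10^-5)(3.41 × 10^-6)^3 = 6.9 × 10^-22
Q < Ksp, so no precipitate of La(OH)3 forms.

6.9 × 10^-22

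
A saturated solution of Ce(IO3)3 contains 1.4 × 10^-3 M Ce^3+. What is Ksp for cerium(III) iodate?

Ksp = 1.0 × 10^-10

Ce(IO3)3(s) ⇌ Ce^3+(aq) + 3 IO3^-(aq)
Stoichiometry gives [IO3^-] = (3/1)[Ce^3+] = 4.20 x 10^-3 M.
Ksp = [Ce^3+][IO3^-]^3
Ksp = 1.4 x 10^-3 × (4.20 × 10^-3)^3 = 1.0 × 10^-10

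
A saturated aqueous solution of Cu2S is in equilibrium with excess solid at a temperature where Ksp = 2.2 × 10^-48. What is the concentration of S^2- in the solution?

Cu2S(s) <=> 2 Cu^+ + S^2-
Ksp = [Cu^+]^2[S^2-]
If s mol/L of Cu2S dissolves, [Cu^+] = 2s and [S^2-] = s.
So Ksp = (2s)^2 × s = 4s^3
Solving, s = (2.2 × 10^-48/4)^(1/3) = 8.19 x 10^-17 M
[S^2-] = s = 8.2 × 10^-17 M

[S^2-] ≈ 8.2e-17 M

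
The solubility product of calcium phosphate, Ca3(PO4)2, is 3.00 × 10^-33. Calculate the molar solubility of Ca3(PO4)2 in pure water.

s ≈ 1.23 × 10^-7 M

Ca3(PO4)2(s) <=> 3 Ca^2+ + 2 PO4^3-
Ksp = [Ca^2+]^3[PO4^3-]^2
If s mol/L of Ca3(PO4)2 dissolves, [Ca^2+] = 3s and [PO4^3-] = 2s.
So Ksp = (3s)^3 × (2s)^2 = 108s^5
Solving, s = (3.00 × 10^-33/108)^(1/5) = 1.23 x 10^-7 M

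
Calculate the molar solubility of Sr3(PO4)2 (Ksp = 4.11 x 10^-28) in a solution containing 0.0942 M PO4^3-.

Sr3(PO4)2(s) ⇌ 3 Sr^2+(aq) + 2 PO4^3-(aq)
Ksp = [Sr^2+]^3[PO4^3-]^2
Let s be the molar solubility in this solution. [Sr^2+] = 3s, [PO4^3-] = 0.0942 + 2s ≈ 0.0942 (common-ion effect: PO4^3- is already 0.0942 M).
Ksp ≈ (3s)^3 × (0.0942)^2
s = 1.20 × 10^-9 M
Check: 2s = 2.4 × 10^-9 ≪ 0.0942, so the approximation is valid.

s = 1.20 x 10^-9 M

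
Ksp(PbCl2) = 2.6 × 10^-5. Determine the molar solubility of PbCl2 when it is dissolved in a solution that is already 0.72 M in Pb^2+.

3.0e-3 M

PbCl2(s) ⇌ Pb^2+ + 2 Cl^-
Ksp = [Pb^2+][Cl^-]^2
If s mol/L dissolves here, [Pb^2+] = 0.72 + s ≈ 0.72, [Cl^-] = 2s (common-ion effect: Pb^2+ is already 0.72 M).
Ksp ≈ 0.72 × (2s)^2
s = 3.0 × 10^-3 M
Check: s = 3.0 × 10^-3 ≪ 0.72, so the approximation is valid.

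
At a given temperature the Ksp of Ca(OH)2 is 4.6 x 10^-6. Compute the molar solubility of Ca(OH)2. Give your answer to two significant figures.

Ca(OH)2(s) <=> Ca^2+(aq) + 2 OH^-(aq)
Ksp = [Ca^2+][OH^-]^2
With molar solubility s: [Ca^2+] = s, [OH^-] = 2s.
Substituting: Ksp = s(2s)^2 = 4s^3
s^3 = 4.6 x 10^-6 / 4, so s = 1.0 × 10^-2 M

s = 1.0 × 10^-2 M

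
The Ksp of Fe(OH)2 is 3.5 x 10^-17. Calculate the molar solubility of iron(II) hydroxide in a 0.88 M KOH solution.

s = 4.5 × 10^-17 M

Fe(OH)2(s) ⇌ Fe^2+(aq) + 2 OH^-(aq)
Ksp = [Fe^2+][OH^-]^2
If s mol/L dissolves here, [Fe^2+] = s, [OH^-] = 0.88 + 2s ≈ 0.88 (common-ion effect: OH^- is already 0.88 M).
Ksp ≈ s × (0.88)^2
s = 4.5 × 10^-17 M
Check: 2s = 9.0 x 10^-17 ≪ 0.88, so the approximation is valid.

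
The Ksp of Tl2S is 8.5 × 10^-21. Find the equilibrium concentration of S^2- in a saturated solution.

Tl2S(s) <=> 2 Tl^+(aq) + S^2-(aq)
Ksp = [Tl^+]^2[S^2-]
With molar solubility s: [Tl^+] = 2s, [S^2-] = s.
Substituting: Ksp = (2s)^2s = 4s^3
s^3 = 8.5 × 10^-21 / 4, so s = 1.29 x 10^-7 M
[S^2-] = s = 1.3 × 10^-7 M

1.3 × 10^-7 M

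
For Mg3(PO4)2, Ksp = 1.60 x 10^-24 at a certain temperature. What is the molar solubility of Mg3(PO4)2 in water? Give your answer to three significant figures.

s = 6.83 × 10^-6 M

Mg3(PO4)2(s) ⇌ 3 Mg^2+(aq) + 2 PO4^3-(aq)
Ksp = [Mg^2+]^3[PO4^3-]^2
For each mole of Mg3(PO4)2 that dissolves: [Mg^2+] = 3s, [PO4^3-] = 2s.
Ksp = (3s)^3(2s)^2 = 108s^5
Solving, s = (1.60 x 10^-24/108)^(1/5) = 6.83 x 10^-6 M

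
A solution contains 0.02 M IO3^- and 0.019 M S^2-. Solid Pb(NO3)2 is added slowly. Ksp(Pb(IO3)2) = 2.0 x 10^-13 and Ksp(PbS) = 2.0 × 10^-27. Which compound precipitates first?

PbS

Precipitation of each salt starts when its ion product equals its Ksp.
For Pb(IO3)2: 2.0 x 10^-13 = (0.02)^2 × [Pb^2+]  ⇒  [Pb^2+] = 5.0 × 10^-10 M.
For PbS: 2.0 × 10^-27 = 0.019 × [Pb^2+]  ⇒  [Pb^2+] = 1.1 × 10^-25 M.
The salt with the lower threshold [Pb^2+] precipitates first: PbS.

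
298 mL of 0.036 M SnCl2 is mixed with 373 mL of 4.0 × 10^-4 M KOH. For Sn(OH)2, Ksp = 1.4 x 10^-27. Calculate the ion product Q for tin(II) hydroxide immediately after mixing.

Q ≈ 7.9e-10

Total volume = 298 + 373 = 671 mL.
[Sn^2+] = 3.6 × 10^-2 × (298/671) = 1.60 x 10^-2 M
[OH^-] = 4.0 × 10^-4 × (373/671) = 2.22 × 10^-4 M
Sn(OH)2(s) <=> Sn^2+ + 2 OH^-, so Q = [Sn^2+][OH^-]^2
Q = (1.60 x 10^-2)(2.22 x 10^-4)^2 = 7.9 x 10^-10
Q > Ksp, so Sn(OH)2 will precipitate.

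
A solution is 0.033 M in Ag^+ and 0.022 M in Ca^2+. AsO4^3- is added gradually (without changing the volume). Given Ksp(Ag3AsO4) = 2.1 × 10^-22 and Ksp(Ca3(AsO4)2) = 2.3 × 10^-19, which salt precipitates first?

Ag3AsO4

Precipitation of each salt starts when its ion product equals its Ksp.
For Ag3AsO4: 2.1 × 10^-22 = (0.033)^3 × [AsO4^3-]  ⇒  [AsO4^3-] = 5.8 x 10^-18 M.
For Ca3(AsO4)2: 2.3 × 10^-19 = (0.022)^3 × [AsO4^3-]^2  ⇒  [AsO4^3-] = 1.5 × 10^-7 M.
The salt with the lower threshold [AsO4^3-] precipitates first: Ag3AsO4.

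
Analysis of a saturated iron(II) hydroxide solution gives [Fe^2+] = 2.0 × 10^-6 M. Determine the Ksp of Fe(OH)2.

Fe(OH)2(s) ⇌ Fe^2+(aq) + 2 OH^-(aq)
Stoichiometry gives [OH^-] = (2/1)[Fe^2+] = 4.00 × 10^-6 M.
Ksp = [Fe^2+][OH^-]^2
Ksp = 2.0 × 10^-6 × (4.00 x 10^-6)^2 = 3.2 × 10^-17

3.2 × 10^-17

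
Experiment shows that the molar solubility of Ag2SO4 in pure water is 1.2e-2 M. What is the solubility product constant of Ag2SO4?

Ag2SO4(s) <=> 2 Ag^+(aq) + SO4^2-(aq)
For each mole of Ag2SO4 that dissolves: [Ag^+] = 2s, [SO4^2-] = s.
Ksp = [Ag^+]^2[SO4^2-]
Ksp = (2s)^2s = 4s^3
With s = 1.2 x 10^-2: Ksp = 6.9 x 10^-6

Ksp = 6.9 × 10^-6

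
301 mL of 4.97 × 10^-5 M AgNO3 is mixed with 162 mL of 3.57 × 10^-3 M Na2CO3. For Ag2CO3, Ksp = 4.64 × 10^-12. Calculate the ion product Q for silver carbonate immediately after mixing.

Q ≈ 1.30 × 10^-12

Total volume = 301 + 162 = 463 mL.
[Ag^+] = 4.97 x 10^-5 × (301/463) = 3.231 x 10^-5 M
[CO3^2-] = 3.57 x 10^-3 × (162/463) = 1.249 × 10^-3 M
Ag2CO3(s) ⇌ 2 Ag^+ + CO3^2-, so Q = [Ag^+]^2[CO3^2-]
Q = (3.231 × 10^-5)^2(1.249 x 10^-3) = 1.30 × 10^-12
Q < Ksp, so no precipitate of Ag2CO3 forms.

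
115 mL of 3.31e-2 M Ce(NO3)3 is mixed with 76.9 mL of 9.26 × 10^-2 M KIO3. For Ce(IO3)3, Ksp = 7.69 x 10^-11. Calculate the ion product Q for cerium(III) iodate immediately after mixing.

Total volume = 115 + 76.9 = 191.9 mL.
[Ce^3+] = 3.31 × 10^-2 × (115/191.9) = 1.984 × 10^-2 M
[IO3^-] = 9.26 × 10^-2 × (76.9/191.9) = 3.711 × 10^-2 M
Ce(IO3)3(s) ⇌ Ce^3+(aq) + 3 IO3^-(aq), so Q = [Ce^3+][IO3^-]^3
Q = (1.984 x 10^-2)(3.711 x 10^-2)^3 = 1.01 × 10^-6
Q > Ksp, so Ce(IO3)3 will precipitate.

Q ≈ 1.01 × 10^-6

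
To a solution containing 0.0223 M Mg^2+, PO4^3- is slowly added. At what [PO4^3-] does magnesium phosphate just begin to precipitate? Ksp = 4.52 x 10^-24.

[PO4^3-] ≈ 6.38 x 10^-10 M

Mg3(PO4)2(s) ⇌ 3 Mg^2+ + 2 PO4^3-
Ksp = [Mg^2+]^3[PO4^3-]^2
Precipitation begins when Q = Ksp. With [Mg^2+] = 0.0223 M:
4.52 x 10^-24 = (0.0223)^3 × [PO4^3-]^2
[PO4^3-] = (4.52 x 10^-24 / 1.109 x 10^-5)^(1/2) = 6.38 × 10^-10 M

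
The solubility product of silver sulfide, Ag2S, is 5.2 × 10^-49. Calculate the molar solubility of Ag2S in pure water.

Ag2S(s) <=> 2 Ag^+ + S^2-
Ksp = [Ag^+]^2[S^2-]
With molar solubility s: [Ag^+] = 2s, [S^2-] = s.
Ksp = (2s)^2s = 4s^3
Solving, s = (5.2 × 10^-49/4)^(1/3) = 5.1 × 10^-17 M

s = 5.1 x 10^-17 M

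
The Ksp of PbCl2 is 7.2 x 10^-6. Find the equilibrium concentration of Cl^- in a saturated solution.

[Cl^-] = 0.024 M

PbCl2(s) ⇌ Pb^2+ + 2 Cl^-
Ksp = [Pb^2+][Cl^-]^2
With molar solubility s: [Pb^2+] = s, [Cl^-] = 2s.
Substituting: Ksp = s(2s)^2 = 4s^3
s = (7.2 x 10^-6 / 4)^(1/3) = 1.22 × 10^-2 M
[Cl^-] = 2s = 2.4 × 10^-2 M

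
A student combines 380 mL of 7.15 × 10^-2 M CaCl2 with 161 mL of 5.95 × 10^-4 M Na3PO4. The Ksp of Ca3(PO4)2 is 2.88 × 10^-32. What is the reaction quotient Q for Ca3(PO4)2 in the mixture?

Total volume = 380 + 161 = 541 mL.
[Ca^2+] = 7.15 × 10^-2 × (380/541) = 5.022 × 10^-2 M
[PO4^3-] = 5.95 × 10^-4 × (161/541) = 1.771 × 10^-4 M
Ca3(PO4)2(s) ⇌ 3 Ca^2+ + 2 PO4^3-, so Q = [Ca^2+]^3[PO4^3-]^2
Q = (5.022 × 10^-2)^3(1.771 × 10^-4)^2 = 3.97 × 10^-12
Q > Ksp, so Ca3(PO4)2 will precipitate.

Q ≈ 3.97 x 10^-12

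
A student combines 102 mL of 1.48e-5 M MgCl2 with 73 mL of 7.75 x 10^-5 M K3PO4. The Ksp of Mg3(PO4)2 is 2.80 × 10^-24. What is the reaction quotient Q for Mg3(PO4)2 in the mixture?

Q ≈ 6.71 × 10^-25

Total volume = 102 + 73 = 175 mL.
[Mg^2+] = 1.48 × 10^-5 × (102/175) = 8.626 × 10^-6 M
[PO4^3-] = 7.75 × 10^-5 × (73/175) = 3.233 × 10^-5 M
Mg3(PO4)2(s) ⇌ 3 Mg^2+(aq) + 2 PO4^3-(aq), so Q = [Mg^2+]^3[PO4^3-]^2
Q = (8.626 × 10^-6)^3(3.233 × 10^-5)^2 = 6.71 × 10^-25
Q < Ksp, so no precipitate of Mg3(PO4)2 forms.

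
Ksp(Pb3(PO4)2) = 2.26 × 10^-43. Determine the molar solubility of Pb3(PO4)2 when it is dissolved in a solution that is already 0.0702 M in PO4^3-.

Pb3(PO4)2(s) <=> 3 Pb^2+(aq) + 2 PO4^3-(aq)
Ksp = [Pb^2+]^3[PO4^3-]^2
Let s be the molar solubility in this solution. [Pb^2+] = 3s, [PO4^3-] = 0.0702 + 2s ≈ 0.0702 (Ksp is small, so little additional dissolves).
Ksp ≈ (3s)^3 × (0.0702)^2
s = 1.19 × 10^-14 M
Check: 2s = 2.4 x 10^-14 ≪ 0.0702, so the approximation is valid.

s ≈ 1.19 × 10^-14 M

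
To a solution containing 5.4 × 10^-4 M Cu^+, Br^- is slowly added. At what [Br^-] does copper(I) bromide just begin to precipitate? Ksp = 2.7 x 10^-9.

5.0e-6 M

CuBr(s) ⇌ Cu^+ + Br^-
Ksp = [Cu^+][Br^-]
Precipitation begins when Q = Ksp. With [Cu^+] = 5.4 × 10^-4 M:
2.7 x 10^-9 = (5.4 × 10^-4) × [Br^-]
[Br^-] = (2.7 x 10^-9 / 5.4 x 10^-4) = 5.0 x 10^-6 M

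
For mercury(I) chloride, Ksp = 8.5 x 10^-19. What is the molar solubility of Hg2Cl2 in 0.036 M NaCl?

s = 6.6 x 10^-16 M

Hg2Cl2(s) ⇌ Hg2^2+(aq) + 2 Cl^-(aq)
Ksp = [Hg2^2+][Cl^-]^2
Let s = moles of Hg2Cl2 that dissolve per litre. [Hg2^2+] = s, [Cl^-] = 0.036 + 2s ≈ 0.036 (Ksp is small, so little additional dissolves).
Ksp ≈ s × (0.036)^2
s = 6.6 × 10^-16 M
Check: 2s = 1.3 × 10^-15 ≪ 0.036, so the approximation is valid.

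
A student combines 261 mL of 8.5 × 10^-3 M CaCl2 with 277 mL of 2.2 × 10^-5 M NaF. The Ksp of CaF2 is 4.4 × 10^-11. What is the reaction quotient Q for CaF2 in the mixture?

5.3 × 10^-13

Total volume = 261 + 277 = 538 mL.
[Ca^2+] = 8.5 × 10^-3 × (261/538) = 4.12 × 10^-3 M
[F^-] = 2.2 x 10^-5 × (277/538) = 1.13 × 10^-5 M
CaF2(s) <=> Ca^2+ + 2 F^-, so Q = [Ca^2+][F^-]^2
Q = (4.12 x 10^-3)(1.13 × 10^-5)^2 = 5.3 × 10^-13
Q < Ksp, so no precipitate of CaF2 forms.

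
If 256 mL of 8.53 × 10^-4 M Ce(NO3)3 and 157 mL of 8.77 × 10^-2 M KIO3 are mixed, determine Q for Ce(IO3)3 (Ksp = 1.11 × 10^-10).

Total volume = 256 + 157 = 413 mL.
[Ce^3+] = 8.53 x 10^-4 × (256/413) = 5.287 x 10^-4 M
[IO3^-] = 8.77 × 10^-2 × (157/413) = 3.334 × 10^-2 M
Ce(IO3)3(s) ⇌ Ce^3+(aq) + 3 IO3^-(aq), so Q = [Ce^3+][IO3^-]^3
Q = (5.287 × 10^-4)(3.334 × 10^-2)^3 = 1.96 × 10^-8
Q > Ksp, so Ce(IO3)3 will precipitate.

Q = 1.96 × 10^-8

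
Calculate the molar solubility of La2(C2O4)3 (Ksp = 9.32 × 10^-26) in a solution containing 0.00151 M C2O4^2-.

La2(C2O4)3(s) ⇌ 2 La^3+ + 3 C2O4^2-
Ksp = [La^3+]^2[C2O4^2-]^3
If s mol/L dissolves here, [La^3+] = 2s, [C2O4^2-] = 0.00151 + 3s ≈ 0.00151 (since the C2O4^2- already present dominates).
Ksp ≈ (2s)^2 × (0.00151)^3
s = 2.60 × 10^-9 M
Check: 3s = 7.8 x 10^-9 ≪ 0.00151, so the approximation is valid.

s ≈ 2.60e-9 M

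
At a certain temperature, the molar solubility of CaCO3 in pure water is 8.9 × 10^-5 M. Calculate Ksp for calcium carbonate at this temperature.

CaCO3(s) ⇌ Ca^2+ + CO3^2-
For each mole of CaCO3 that dissolves: [Ca^2+] = s, [CO3^2-] = s.
Ksp = [Ca^2+][CO3^2-]
Ksp = s × s = s^2
With s = 8.9 × 10^-5: Ksp = 7.9 × 10^-9

Ksp = 7.9e-9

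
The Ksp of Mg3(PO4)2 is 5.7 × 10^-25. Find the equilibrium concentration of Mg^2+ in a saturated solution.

1.7 × 10^-5 M

Mg3(PO4)2(s) <=> 3 Mg^2+(aq) + 2 PO4^3-(aq)
Ksp = [Mg^2+]^3[PO4^3-]^2
Let s = molar solubility. Then [Mg^2+] = 3s and [PO4^3-] = 2s.
So Ksp = (3s)^3 × (2s)^2 = 108s^5
s^5 = 5.7 × 10^-25 / 108, so s = 5.55 × 10^-6 M
[Mg^2+] = 3s = 1.7 × 10^-5 M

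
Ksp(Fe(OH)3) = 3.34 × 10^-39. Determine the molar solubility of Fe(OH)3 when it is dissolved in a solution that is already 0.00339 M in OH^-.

s = 8.57 × 10^-32 M

Fe(OH)3(s) <=> Fe^3+ + 3 OH^-
Ksp = [Fe^3+][OH^-]^3
Let s be the molar solubility in this solution. [Fe^3+] = s, [OH^-] = 0.00339 + 3s ≈ 0.00339 (common-ion effect: OH^- is already 0.00339 M).
Ksp ≈ s × (0.00339)^3
s = 8.57 x 10^-32 M
Check: 3s = 2.6 × 10^-31 ≪ 0.00339, so the approximation is valid.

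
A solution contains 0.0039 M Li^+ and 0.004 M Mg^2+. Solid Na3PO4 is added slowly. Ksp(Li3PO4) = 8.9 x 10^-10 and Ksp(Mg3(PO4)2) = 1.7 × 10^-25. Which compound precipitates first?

Mg3(PO4)2

Precipitation of each salt starts when its ion product equals its Ksp.
For Li3PO4: 8.9 x 10^-10 = (0.0039)^3 × [PO4^3-]  ⇒  [PO4^3-] = 1.5 × 10^-2 M.
For Mg3(PO4)2: 1.7 × 10^-25 = (0.004)^3 × [PO4^3-]^2  ⇒  [PO4^3-] = 1.6 x 10^-9 M.
The salt with the lower threshold [PO4^3-] precipitates first: Mg3(PO4)2.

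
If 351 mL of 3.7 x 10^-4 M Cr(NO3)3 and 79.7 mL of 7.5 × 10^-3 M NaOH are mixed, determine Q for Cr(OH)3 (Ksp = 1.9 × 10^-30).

Total volume = 351 + 79.7 = 430.7 mL.
[Cr^3+] = 3.7 × 10^-4 × (351/430.7) = 3.02 × 10^-4 M
[OH^-] = 7.5 × 10^-3 × (79.7/430.7) = 1.39 x 10^-3 M
Cr(OH)3(s) <=> Cr^3+ + 3 OH^-, so Q = [Cr^3+][OH^-]^3
Q = (3.02 × 10^-4)(1.39 × 10^-3)^3 = 8.1 × 10^-13
Q > Ksp, so Cr(OH)3 will precipitate.

Q = 8.1 x 10^-13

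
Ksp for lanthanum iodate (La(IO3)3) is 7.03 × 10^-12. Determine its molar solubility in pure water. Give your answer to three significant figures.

7.14e-4 M

La(IO3)3(s) ⇌ La^3+ + 3 IO3^-
Ksp = [La^3+][IO3^-]^3
With molar solubility s: [La^3+] = s, [IO3^-] = 3s.
Ksp = s(3s)^3 = 27s^4
s^4 = 7.03 × 10^-12 / 27, so s = 7.14 × 10^-4 M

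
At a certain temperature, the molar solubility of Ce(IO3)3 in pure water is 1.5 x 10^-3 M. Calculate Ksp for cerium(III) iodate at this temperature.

Ksp ≈ 1.4 x 10^-10

Ce(IO3)3(s) ⇌ Ce^3+(aq) + 3 IO3^-(aq)
If s mol/L of Ce(IO3)3 dissolves, [Ce^3+] = s and [IO3^-] = 3s.
Ksp = [Ce^3+][IO3^-]^3
Substituting: Ksp = s(3s)^3 = 27s^4
Ksp = 27 × (1.5 × 10^-3)^4 = 1.4 × 10^-10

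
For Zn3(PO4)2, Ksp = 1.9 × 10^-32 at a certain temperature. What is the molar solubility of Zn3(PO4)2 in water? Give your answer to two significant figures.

Zn3(PO4)2(s) <=> 3 Zn^2+(aq) + 2 PO4^3-(aq)
Ksp = [Zn^2+]^3[PO4^3-]^2
For each mole of Zn3(PO4)2 that dissolves: [Zn^2+] = 3s, [PO4^3-] = 2s.
Substituting: Ksp = (3s)^3(2s)^2 = 108s^5
Solving, s = (1.9 × 10^-32/108)^(1/5) = 1.8 × 10^-7 M

1.8e-7 M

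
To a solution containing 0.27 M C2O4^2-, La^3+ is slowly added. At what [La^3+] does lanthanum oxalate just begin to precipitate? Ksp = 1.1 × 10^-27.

La2(C2O4)3(s) ⇌ 2 La^3+ + 3 C2O4^2-
Ksp = [La^3+]^2[C2O4^2-]^3
Precipitation begins when Q = Ksp. With [C2O4^2-] = 0.27 M:
1.1 × 10^-27 = (0.27)^3 × [La^3+]^2
[La^3+] = (1.1 × 10^-27 / 1.97 × 10^-2)^(1/2) = 2.4 × 10^-13 M

2.4 × 10^-13 M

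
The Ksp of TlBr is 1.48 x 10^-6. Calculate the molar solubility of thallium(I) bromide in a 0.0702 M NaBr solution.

s ≈ 2.11e-5 M

TlBr(s) ⇌ Tl^+ + Br^-
Ksp = [Tl^+][Br^-]
Let s be the molar solubility in this solution. [Tl^+] = s, [Br^-] = 0.0702 + s ≈ 0.0702 (Ksp is small, so little additional dissolves).
Ksp ≈ s × 0.0702
s = 2.11 x 10^-5 M
Check: s = 2.1 x 10^-5 ≪ 0.0702, so the approximation is valid.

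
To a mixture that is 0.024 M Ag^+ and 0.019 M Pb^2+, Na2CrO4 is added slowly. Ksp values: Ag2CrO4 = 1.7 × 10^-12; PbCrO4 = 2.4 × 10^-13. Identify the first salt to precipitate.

PbCrO4

Precipitation of each salt starts when its ion product equals its Ksp.
For Ag2CrO4: 1.7 × 10^-12 = (0.024)^2 × [CrO4^2-]  ⇒  [CrO4^2-] = 3.0 × 10^-9 M.
For PbCrO4: 2.4 × 10^-13 = 0.019 × [CrO4^2-]  ⇒  [CrO4^2-] = 1.3 × 10^-11 M.
The salt with the lower threshold [CrO4^2-] precipitates first: PbCrO4.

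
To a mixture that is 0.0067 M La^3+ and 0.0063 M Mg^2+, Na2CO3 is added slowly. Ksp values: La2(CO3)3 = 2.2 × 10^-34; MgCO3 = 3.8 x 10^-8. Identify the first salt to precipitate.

Precipitation of each salt starts when its ion product equals its Ksp.
For La2(CO3)3: 2.2 × 10^-34 = (0.0067)^2 × [CO3^2-]^3  ⇒  [CO3^2-] = 1.7 × 10^-10 M.
For MgCO3: 3.8 x 10^-8 = 0.0063 × [CO3^2-]  ⇒  [CO3^2-] = 6.0 x 10^-6 M.
The salt with the lower threshold [CO3^2-] precipitates first: La2(CO3)3.

La2(CO3)3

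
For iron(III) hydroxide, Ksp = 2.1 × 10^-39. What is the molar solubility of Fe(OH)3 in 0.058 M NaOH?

Fe(OH)3(s) ⇌ Fe^3+ + 3 OH^-
Ksp = [Fe^3+][OH^-]^3
Let s = moles of Fe(OH)3 that dissolve per litre. [Fe^3+] = s, [OH^-] = 0.058 + 3s ≈ 0.058 (since OH^- from NaOH dominates).
Ksp ≈ s × (0.058)^3
s = 1.1 x 10^-35 M
Check: 3s = 3.2 × 10^-35 ≪ 0.058, so the approximation is valid.

s = 1.1e-35 M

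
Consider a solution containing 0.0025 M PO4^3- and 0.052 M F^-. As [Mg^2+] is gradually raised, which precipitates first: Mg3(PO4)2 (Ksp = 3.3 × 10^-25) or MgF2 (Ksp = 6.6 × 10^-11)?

Each salt begins to precipitate when Q = Ksp, i.e. when [Mg^2+] reaches its threshold.
For Mg3(PO4)2: 3.3 × 10^-25 = (0.0025)^2 × [Mg^2+]^3  ⇒  [Mg^2+] = 3.8 x 10^-7 M.
For MgF2: 6.6 × 10^-11 = (0.052)^2 × [Mg^2+]  ⇒  [Mg^2+] = 2.4 x 10^-8 M.
The salt with the lower threshold [Mg^2+] precipitates first: MgF2.

MgF2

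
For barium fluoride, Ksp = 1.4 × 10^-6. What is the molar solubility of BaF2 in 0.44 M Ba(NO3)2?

s = 8.9e-4 M

BaF2(s) ⇌ Ba^2+(aq) + 2 F^-(aq)
Ksp = [Ba^2+][F^-]^2
If s mol/L dissolves here, [Ba^2+] = 0.44 + s ≈ 0.44, [F^-] = 2s (Ksp is small, so little additional dissolves).
Ksp ≈ 0.44 × (2s)^2
s = 8.9 × 10^-4 M
Check: s = 8.9 × 10^-4 ≪ 0.44, so the approximation is valid.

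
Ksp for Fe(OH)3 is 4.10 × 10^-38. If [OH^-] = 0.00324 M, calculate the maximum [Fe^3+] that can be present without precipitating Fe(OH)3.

Fe(OH)3(s) ⇌ Fe^3+(aq) + 3 OH^-(aq)
Ksp = [Fe^3+][OH^-]^3
Precipitation begins when Q = Ksp. With [OH^-] = 0.00324 M:
4.10 × 10^-38 = (0.00324)^3 × [Fe^3+]
[Fe^3+] = (4.10 × 10^-38 / 3.401 × 10^-8) = 1.21 × 10^-30 M

[Fe^3+] ≈ 1.21e-30 M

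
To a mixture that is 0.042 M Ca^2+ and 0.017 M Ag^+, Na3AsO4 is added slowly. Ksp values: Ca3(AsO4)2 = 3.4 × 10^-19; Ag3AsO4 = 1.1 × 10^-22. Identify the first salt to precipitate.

Ag3AsO4

Each salt begins to precipitate when Q = Ksp, i.e. when [AsO4^3-] reaches its threshold.
For Ca3(AsO4)2: 3.4 × 10^-19 = (0.042)^3 × [AsO4^3-]^2  ⇒  [AsO4^3-] = 6.8 × 10^-8 M.
For Ag3AsO4: 1.1 × 10^-22 = (0.017)^3 × [AsO4^3-]  ⇒  [AsO4^3-] = 2.2 × 10^-17 M.
The salt with the lower threshold [AsO4^3-] precipitates first: Ag3AsO4.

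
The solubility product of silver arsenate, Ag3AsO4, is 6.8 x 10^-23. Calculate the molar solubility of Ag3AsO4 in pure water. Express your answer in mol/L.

s ≈ 1.3 × 10^-6 M

Ag3AsO4(s) ⇌ 3 Ag^+(aq) + AsO4^3-(aq)
Ksp = [Ag^+]^3[AsO4^3-]
Let s = molar solubility. Then [Ag^+] = 3s and [AsO4^3-] = s.
Ksp = (3s)^3s = 27s^4
Solving, s = (6.8 x 10^-23/27)^(1/4) = 1.3 x 10^-6 M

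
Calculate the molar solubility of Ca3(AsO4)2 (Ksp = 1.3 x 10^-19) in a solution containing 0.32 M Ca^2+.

1.0 x 10^-9 M

Ca3(AsO4)2(s) <=> 3 Ca^2+ + 2 AsO4^3-
Ksp = [Ca^2+]^3[AsO4^3-]^2
If s mol/L dissolves here, [Ca^2+] = 0.32 + 3s ≈ 0.32, [AsO4^3-] = 2s (Ksp is small, so little additional dissolves).
Ksp ≈ (0.32)^3 × (2s)^2
s = 1.0 x 10^-9 M
Check: 3s = 3.0 x 10^-9 ≪ 0.32, so the approximation is valid.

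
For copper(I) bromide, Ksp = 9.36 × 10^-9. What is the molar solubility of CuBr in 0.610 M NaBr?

CuBr(s) ⇌ Cu^+(aq) + Br^-(aq)
Ksp = [Cu^+][Br^-]
Let s be the molar solubility in this solution. [Cu^+] = s, [Br^-] = 0.610 + s ≈ 0.610 (Ksp is small, so little additional dissolves).
Ksp ≈ s × 0.610
s = 1.53 × 10^-8 M
Check: s = 1.5 × 10^-8 ≪ 0.610, so the approximation is valid.

s ≈ 1.53 x 10^-8 M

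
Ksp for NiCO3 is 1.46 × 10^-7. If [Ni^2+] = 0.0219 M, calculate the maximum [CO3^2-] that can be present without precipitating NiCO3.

[CO3^2-] = 6.67 × 10^-6 M

NiCO3(s) <=> Ni^2+ + CO3^2-
Ksp = [Ni^2+][CO3^2-]
Precipitation begins when Q = Ksp. With [Ni^2+] = 0.0219 M:
1.46 × 10^-7 = (0.0219) × [CO3^2-]
[CO3^2-] = (1.46 × 10^-7 / 2.19 × 10^-2) = 6.67 × 10^-6 M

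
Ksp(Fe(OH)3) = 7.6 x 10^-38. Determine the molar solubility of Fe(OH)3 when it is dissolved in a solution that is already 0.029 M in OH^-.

Fe(OH)3(s) <=> Fe^3+(aq) + 3 OH^-(aq)
Ksp = [Fe^3+][OH^-]^3
Let s be the molar solubility in this solution. [Fe^3+] = s, [OH^-] = 0.029 + 3s ≈ 0.029 (Ksp is small, so little additional dissolves).
Ksp ≈ s × (0.029)^3
s = 3.1 × 10^-33 M
Check: 3s = 9.3 x 10^-33 ≪ 0.029, so the approximation is valid.

s = 3.1 × 10^-33 M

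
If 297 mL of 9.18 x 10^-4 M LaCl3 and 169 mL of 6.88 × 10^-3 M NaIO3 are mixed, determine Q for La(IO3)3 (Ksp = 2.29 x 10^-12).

Q ≈ 9.09 × 10^-12

Total volume = 297 + 169 = 466 mL.
[La^3+] = 9.18 × 10^-4 × (297/466) = 5.851 × 10^-4 M
[IO3^-] = 6.88 × 10^-3 × (169/466) = 2.495 × 10^-3 M
La(IO3)3(s) ⇌ La^3+(aq) + 3 IO3^-(aq), so Q = [La^3+][IO3^-]^3
Q = (5.851 × 10^-4)(2.495 × 10^-3)^3 = 9.09 × 10^-12
Q > Ksp, so La(IO3)3 will precipitate.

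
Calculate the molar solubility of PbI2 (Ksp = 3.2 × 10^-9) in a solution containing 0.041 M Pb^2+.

1.4 × 10^-4 M

PbI2(s) ⇌ Pb^2+ + 2 I^-
Ksp = [Pb^2+][I^-]^2
Let s be the molar solubility in this solution. [Pb^2+] = 0.041 + s ≈ 0.041, [I^-] = 2s (since the Pb^2+ already present dominates).
Ksp ≈ 0.041 × (2s)^2
s = 1.4 × 10^-4 M
Check: s = 1.4 × 10^-4 ≪ 0.041, so the approximation is valid.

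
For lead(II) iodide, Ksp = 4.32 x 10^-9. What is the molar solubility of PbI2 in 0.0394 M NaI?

PbI2(s) ⇌ Pb^2+(aq) + 2 I^-(aq)
Ksp = [Pb^2+][I^-]^2
If s mol/L dissolves here, [Pb^2+] = s, [I^-] = 0.0394 + 2s ≈ 0.0394 (since I^- from NaI dominates).
Ksp ≈ s × (0.0394)^2
s = 2.78 × 10^-6 M
Check: 2s = 5.6 × 10^-6 ≪ 0.0394, so the approximation is valid.

s ≈ 2.78e-6 M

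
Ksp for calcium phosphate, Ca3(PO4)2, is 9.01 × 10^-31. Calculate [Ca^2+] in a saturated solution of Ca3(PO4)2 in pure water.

[Ca^2+] ≈ 1.15 x 10^-6 M

Ca3(PO4)2(s) ⇌ 3 Ca^2+ + 2 PO4^3-
Ksp = [Ca^2+]^3[PO4^3-]^2
Let s = molar solubility. Then [Ca^2+] = 3s and [PO4^3-] = 2s.
Ksp = (3s)^3(2s)^2 = 108s^5
s^5 = 9.01 × 10^-31 / 108, so s = 3.839 x 10^-7 M
[Ca^2+] = 3s = 1.15 × 10^-6 M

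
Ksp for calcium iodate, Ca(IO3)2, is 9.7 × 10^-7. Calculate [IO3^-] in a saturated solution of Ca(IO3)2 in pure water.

1.2e-2 M

Ca(IO3)2(s) ⇌ Ca^2+ + 2 IO3^-
Ksp = [Ca^2+][IO3^-]^2
If s mol/L of Ca(IO3)2 dissolves, [Ca^2+] = s and [IO3^-] = 2s.
So Ksp = s × (2s)^2 = 4s^3
s^3 = 9.7 × 10^-7 / 4, so s = 6.24 x 10^-3 M
[IO3^-] = 2s = 1.2 × 10^-2 M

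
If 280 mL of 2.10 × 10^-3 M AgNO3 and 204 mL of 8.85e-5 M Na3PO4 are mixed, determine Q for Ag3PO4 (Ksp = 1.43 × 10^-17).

Total volume = 280 + 204 = 484 mL.
[Ag^+] = 2.10 × 10^-3 × (280/484) = 1.215 × 10^-3 M
[PO4^3-] = 8.85 x 10^-5 × (204/484) = 3.730 x 10^-5 M
Ag3PO4(s) ⇌ 3 Ag^+(aq) + PO4^3-(aq), so Q = [Ag^+]^3[PO4^3-]
Q = (1.215 × 10^-3)^3(3.730 × 10^-5) = 6.69 × 10^-14
Q > Ksp, so Ag3PO4 will precipitate.

Q = 6.69 × 10^-14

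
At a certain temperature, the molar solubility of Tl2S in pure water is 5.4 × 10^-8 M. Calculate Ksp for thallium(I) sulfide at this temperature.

6.3 x 10^-22

Tl2S(s) ⇌ 2 Tl^+ + S^2-
If s mol/L of Tl2S dissolves, [Tl^+] = 2s and [S^2-] = s.
Ksp = [Tl^+]^2[S^2-]
So Ksp = (2s)^2 × s = 4s^3
Ksp = 4 × (5.4 × 10^-8)^3 = 6.3 × 10^-22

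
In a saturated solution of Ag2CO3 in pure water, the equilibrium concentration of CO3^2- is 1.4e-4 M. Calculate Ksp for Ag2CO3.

1.1 × 10^-11

Ag2CO3(s) <=> 2 Ag^+(aq) + CO3^2-(aq)
Stoichiometry gives [Ag^+] = (2/1)[CO3^2-] = 2.80 × 10^-4 M.
Ksp = [Ag^+]^2[CO3^2-]
Ksp = (2.80 × 10^-4)^2 × 1.4 × 10^-4 = 1.1 × 10^-11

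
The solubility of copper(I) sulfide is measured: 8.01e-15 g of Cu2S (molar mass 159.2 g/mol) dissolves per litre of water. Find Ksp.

Ksp ≈ 5.09 × 10^-49

Molar solubility s = (8.01 × 10^-15 g/L) / (159.2 g/mol) = 5.031 × 10^-17 M.
Cu2S(s) ⇌ 2 Cu^+ + S^2-
If s mol/L of Cu2S dissolves, [Cu^+] = 2s and [S^2-] = s.
Ksp = [Cu^+]^2[S^2-]
Substituting: Ksp = (2s)^2s = 4s^3
With s = 5.031 × 10^-17: Ksp = 5.09 × 10^-49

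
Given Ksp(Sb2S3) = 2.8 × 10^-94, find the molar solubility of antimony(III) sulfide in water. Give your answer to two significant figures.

s ≈ 7.6 × 10^-20 M

Sb2S3(s) ⇌ 2 Sb^3+ + 3 S^2-
Ksp = [Sb^3+]^2[S^2-]^3
With molar solubility s: [Sb^3+] = 2s, [S^2-] = 3s.
Ksp = (2s)^2(3s)^3 = 108s^5
Solving, s = (2.8 × 10^-94/108)^(1/5) = 7.6 × 10^-20 M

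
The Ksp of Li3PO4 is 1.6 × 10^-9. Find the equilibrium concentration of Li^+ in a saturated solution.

[Li^+] ≈ 8.3 × 10^-3 M

Li3PO4(s) ⇌ 3 Li^+ + PO4^3-
Ksp = [Li^+]^3[PO4^3-]
If s mol/L of Li3PO4 dissolves, [Li^+] = 3s and [PO4^3-] = s.
Ksp = (3s)^3s = 27s^4
Solving, s = (1.6 × 10^-9/27)^(1/4) = 2.77 × 10^-3 M
[Li^+] = 3s = 8.3 × 10^-3 M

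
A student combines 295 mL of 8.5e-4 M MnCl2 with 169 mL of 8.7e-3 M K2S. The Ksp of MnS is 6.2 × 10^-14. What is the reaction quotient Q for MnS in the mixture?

1.7e-6

Total volume = 295 + 169 = 464 mL.
[Mn^2+] = 8.5 x 10^-4 × (295/464) = 5.40 × 10^-4 M
[S^2-] = 8.7 x 10^-3 × (169/464) = 3.17 × 10^-3 M
MnS(s) <=> Mn^2+(aq) + S^2-(aq), so Q = [Mn^2+][S^2-]
Q = (5.40 × 10^-4)(3.17 x 10^-3) = 1.7 × 10^-6
Q > Ksp, so MnS will precipitate.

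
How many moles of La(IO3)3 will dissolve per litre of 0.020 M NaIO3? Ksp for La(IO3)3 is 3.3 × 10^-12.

4.1 x 10^-7 M

La(IO3)3(s) ⇌ La^3+ + 3 IO3^-
Ksp = [La^3+][IO3^-]^3
Let s be the molar solubility in this solution. [La^3+] = s, [IO3^-] = 0.020 + 3s ≈ 0.020 (since IO3^- from NaIO3 dominates).
Ksp ≈ s × (0.020)^3
s = 4.1 × 10^-7 M
Check: 3s = 1.2 × 10^-6 ≪ 0.020, so the approximation is valid.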